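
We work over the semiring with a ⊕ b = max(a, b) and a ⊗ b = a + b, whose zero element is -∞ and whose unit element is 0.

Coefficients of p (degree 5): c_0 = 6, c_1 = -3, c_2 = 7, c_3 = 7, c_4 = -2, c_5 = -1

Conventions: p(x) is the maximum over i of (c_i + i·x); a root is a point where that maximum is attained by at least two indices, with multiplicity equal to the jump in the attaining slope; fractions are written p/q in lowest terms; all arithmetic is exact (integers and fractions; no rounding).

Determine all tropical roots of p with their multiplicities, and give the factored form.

hull edge (i=0, c=6) to (i=2, c=7): slope 1/2, span 2
hull edge (i=2, c=7) to (i=3, c=7): slope 0, span 1
hull edge (i=3, c=7) to (i=5, c=-1): slope -4, span 2
Factored form: p(x) = -1 ⊗ (x ⊕ (-1/2)) ⊗ (x ⊕ (-1/2)) ⊗ (x ⊕ 0) ⊗ (x ⊕ 4) ⊗ (x ⊕ 4)
Answer: roots = -1/2 (mult 2), 0 (mult 1), 4 (mult 2)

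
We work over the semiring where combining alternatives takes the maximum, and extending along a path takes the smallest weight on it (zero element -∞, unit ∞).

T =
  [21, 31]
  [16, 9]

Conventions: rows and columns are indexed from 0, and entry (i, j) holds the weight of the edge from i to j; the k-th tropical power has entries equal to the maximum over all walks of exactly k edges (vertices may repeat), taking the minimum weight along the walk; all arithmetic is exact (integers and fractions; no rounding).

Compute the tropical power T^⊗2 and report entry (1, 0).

T^⊗2:
  [21, 21]
  [16, 16]
Key observation: the optimum is the walk 1->0->0, with weight 16 min 21 = 16.
Optimal value attained by: walk 1->0->0.
Answer: (T^⊗2)[1][0] = 16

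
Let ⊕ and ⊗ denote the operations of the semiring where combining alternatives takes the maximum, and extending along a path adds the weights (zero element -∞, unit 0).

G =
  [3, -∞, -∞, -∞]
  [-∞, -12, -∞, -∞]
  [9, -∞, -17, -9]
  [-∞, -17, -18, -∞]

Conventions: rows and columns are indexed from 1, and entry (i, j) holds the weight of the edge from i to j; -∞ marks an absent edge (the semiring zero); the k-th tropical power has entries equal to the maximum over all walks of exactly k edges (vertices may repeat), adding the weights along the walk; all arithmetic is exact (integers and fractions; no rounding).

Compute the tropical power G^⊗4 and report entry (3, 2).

G^⊗2:
  [6, -∞, -∞, -∞]
  [-∞, -24, -∞, -∞]
  [12, -26, -27, -26]
  [-9, -29, -35, -27]
G^⊗3:
  [9, -∞, -∞, -∞]
  [-∞, -36, -∞, -∞]
  [15, -38, -44, -36]
  [-6, -41, -45, -44]
G^⊗4:
  [12, -∞, -∞, -∞]
  [-∞, -48, -∞, -∞]
  [18, -50, -54, -53]
  [-3, -53, -62, -54]
Key observation: the optimum is the walk 3->4->2->2->2, with weight (-9) + (-17) + (-12) + (-12) = -50.
Optimal value attained by: walk 3->4->2->2->2.
Answer: (G^⊗4)[3][2] = -50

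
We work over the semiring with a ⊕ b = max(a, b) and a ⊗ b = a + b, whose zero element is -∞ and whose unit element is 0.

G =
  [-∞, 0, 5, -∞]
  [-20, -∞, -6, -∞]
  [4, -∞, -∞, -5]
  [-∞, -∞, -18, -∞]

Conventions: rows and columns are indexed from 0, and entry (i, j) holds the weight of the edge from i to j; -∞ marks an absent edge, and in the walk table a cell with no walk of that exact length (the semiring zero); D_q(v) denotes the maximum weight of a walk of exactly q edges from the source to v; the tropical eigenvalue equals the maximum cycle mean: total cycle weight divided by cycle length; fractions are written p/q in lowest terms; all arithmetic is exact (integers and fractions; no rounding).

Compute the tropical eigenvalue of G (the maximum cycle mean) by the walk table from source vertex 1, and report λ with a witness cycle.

q=0: [-∞, 0, -∞, -∞]
q=1: [-20, -∞, -6, -∞]
q=2: [-2, -20, -15, -11]
q=3: [-11, -2, 3, -20]
q=4: [7, -11, -6, -2]
Optimal cycle mean attained by: cycle 0->2->0, total 5 + 4, length 2.
Answer: λ = 9/2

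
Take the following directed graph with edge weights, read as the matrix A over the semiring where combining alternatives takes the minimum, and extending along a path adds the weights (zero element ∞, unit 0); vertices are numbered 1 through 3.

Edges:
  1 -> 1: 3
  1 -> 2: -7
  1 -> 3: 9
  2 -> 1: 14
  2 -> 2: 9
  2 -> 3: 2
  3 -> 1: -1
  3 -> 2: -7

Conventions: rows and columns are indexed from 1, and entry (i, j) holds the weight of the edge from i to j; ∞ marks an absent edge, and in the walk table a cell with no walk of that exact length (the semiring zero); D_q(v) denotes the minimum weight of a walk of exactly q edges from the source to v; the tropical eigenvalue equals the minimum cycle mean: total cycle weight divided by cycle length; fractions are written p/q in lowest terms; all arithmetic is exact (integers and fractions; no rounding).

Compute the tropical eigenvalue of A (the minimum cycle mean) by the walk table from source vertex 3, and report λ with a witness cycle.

q=0: [∞, ∞, 0]
q=1: [-1, -7, ∞]
q=2: [2, -8, -5]
q=3: [-6, -12, -6]
Optimal cycle mean attained by: cycle 2->3->2, total 2 + (-7), length 2.
Answer: λ = -5/2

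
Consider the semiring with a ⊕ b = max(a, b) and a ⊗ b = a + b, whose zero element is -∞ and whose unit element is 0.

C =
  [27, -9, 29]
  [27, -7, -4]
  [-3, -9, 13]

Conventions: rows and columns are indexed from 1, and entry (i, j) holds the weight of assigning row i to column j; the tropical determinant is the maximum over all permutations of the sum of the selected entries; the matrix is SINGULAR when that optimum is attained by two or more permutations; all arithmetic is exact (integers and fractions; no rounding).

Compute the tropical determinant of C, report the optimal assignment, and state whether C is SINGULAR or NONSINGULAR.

σ = (1, 2, 3): 27 + (-7) + 13 = 33
σ = (1, 3, 2): 27 + (-4) + (-9) = 14
σ = (2, 1, 3): (-9) + 27 + 13 = 31
σ = (2, 3, 1): (-9) + (-4) + (-3) = -16
σ = (3, 1, 2): 29 + 27 + (-9) = 47
σ = (3, 2, 1): 29 + (-7) + (-3) = 19
Optimal value attained by: σ = (3, 1, 2).
Answer: det⊕(C) = 47; verdict: NONSINGULAR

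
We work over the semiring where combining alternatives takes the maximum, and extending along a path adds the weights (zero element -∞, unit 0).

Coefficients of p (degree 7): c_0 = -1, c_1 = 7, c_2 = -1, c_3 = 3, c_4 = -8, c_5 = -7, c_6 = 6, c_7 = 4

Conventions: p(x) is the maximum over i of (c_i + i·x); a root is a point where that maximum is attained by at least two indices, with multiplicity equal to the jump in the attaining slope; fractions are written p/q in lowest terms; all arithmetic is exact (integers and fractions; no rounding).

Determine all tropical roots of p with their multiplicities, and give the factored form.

hull edge (i=0, c=-1) to (i=1, c=7): slope 8, span 1
hull edge (i=1, c=7) to (i=6, c=6): slope -1/5, span 5
hull edge (i=6, c=6) to (i=7, c=4): slope -2, span 1
Factored form: p(x) = 4 ⊗ (x ⊕ (-8)) ⊗ (x ⊕ 1/5) ⊗ (x ⊕ 1/5) ⊗ (x ⊕ 1/5) ⊗ (x ⊕ 1/5) ⊗ (x ⊕ 1/5) ⊗ (x ⊕ 2)
Answer: roots = -8 (mult 1), 1/5 (mult 5), 2 (mult 1)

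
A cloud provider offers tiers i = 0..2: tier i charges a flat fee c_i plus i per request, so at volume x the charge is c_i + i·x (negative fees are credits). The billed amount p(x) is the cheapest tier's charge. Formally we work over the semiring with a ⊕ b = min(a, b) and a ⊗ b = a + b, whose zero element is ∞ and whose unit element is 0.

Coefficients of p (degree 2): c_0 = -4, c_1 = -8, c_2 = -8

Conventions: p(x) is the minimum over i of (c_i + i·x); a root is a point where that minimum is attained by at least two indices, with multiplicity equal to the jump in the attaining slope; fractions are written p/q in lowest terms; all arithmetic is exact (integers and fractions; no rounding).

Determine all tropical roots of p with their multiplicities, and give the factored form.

hull edge (i=0, c=-4) to (i=1, c=-8): slope -4, span 1
hull edge (i=1, c=-8) to (i=2, c=-8): slope 0, span 1
Factored form: p(x) = -8 ⊗ (x ⊕ 0) ⊗ (x ⊕ 4)
Answer: roots = 0 (mult 1), 4 (mult 1)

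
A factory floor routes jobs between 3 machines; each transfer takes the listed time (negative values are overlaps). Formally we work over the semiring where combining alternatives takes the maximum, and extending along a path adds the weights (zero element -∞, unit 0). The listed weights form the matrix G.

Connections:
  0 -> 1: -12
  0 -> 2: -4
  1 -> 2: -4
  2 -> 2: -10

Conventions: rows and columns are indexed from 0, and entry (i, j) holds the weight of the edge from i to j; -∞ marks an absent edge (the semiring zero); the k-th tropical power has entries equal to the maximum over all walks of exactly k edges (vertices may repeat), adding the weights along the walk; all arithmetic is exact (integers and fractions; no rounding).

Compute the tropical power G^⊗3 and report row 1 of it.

G^⊗2:
  [-∞, -∞, -14]
  [-∞, -∞, -14]
  [-∞, -∞, -20]
G^⊗3:
  [-∞, -∞, -24]
  [-∞, -∞, -24]
  [-∞, -∞, -30]
Answer: row 1 of G^⊗3 = [-∞, -∞, -24]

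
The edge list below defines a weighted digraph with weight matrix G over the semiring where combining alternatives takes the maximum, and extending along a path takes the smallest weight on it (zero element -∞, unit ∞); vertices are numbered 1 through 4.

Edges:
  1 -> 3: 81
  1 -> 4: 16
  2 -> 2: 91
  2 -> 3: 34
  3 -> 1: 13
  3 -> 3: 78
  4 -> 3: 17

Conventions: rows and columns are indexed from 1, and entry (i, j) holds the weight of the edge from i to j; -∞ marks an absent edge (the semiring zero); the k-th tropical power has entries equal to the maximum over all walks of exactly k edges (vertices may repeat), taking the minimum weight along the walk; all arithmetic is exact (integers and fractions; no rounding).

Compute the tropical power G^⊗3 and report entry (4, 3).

G^⊗2:
  [13, -∞, 78, -∞]
  [13, 91, 34, -∞]
  [13, -∞, 78, 13]
  [13, -∞, 17, -∞]
G^⊗3:
  [13, -∞, 78, 13]
  [13, 91, 34, 13]
  [13, -∞, 78, 13]
  [13, -∞, 17, 13]
Key observation: the optimum is the walk 4->3->3->3, with weight 17 min 78 min 78 = 17.
Optimal value attained by: walk 4->3->3->3.
Answer: (G^⊗3)[4][3] = 17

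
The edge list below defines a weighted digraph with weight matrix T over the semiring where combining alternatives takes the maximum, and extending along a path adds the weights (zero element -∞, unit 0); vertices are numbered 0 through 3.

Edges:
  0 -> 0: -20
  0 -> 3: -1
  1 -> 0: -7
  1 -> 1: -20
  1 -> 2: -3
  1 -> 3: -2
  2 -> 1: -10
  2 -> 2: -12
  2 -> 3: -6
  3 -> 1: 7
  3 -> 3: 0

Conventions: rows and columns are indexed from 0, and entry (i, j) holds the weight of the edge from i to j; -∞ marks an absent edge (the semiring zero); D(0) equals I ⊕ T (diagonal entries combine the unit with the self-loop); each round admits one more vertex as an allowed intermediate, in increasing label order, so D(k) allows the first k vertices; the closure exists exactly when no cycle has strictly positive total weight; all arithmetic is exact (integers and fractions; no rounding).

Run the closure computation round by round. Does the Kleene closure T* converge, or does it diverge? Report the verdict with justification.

D(0):
  [0, -∞, -∞, -1]
  [-7, 0, -3, -2]
  [-∞, -10, 0, -6]
  [-∞, 7, -∞, 0]
D(1):
  [0, -∞, -∞, -1]
  [-7, 0, -3, -2]
  [-∞, -10, 0, -6]
  [-∞, 7, -∞, 0]
Detection: at round 2, diagonal entry (3, 3) turns strictly positive.
Key observation: the cycle 3->1->3 has total weight 7 + (-2), which is strictly positive.
Answer: DIVERGES — positive cycle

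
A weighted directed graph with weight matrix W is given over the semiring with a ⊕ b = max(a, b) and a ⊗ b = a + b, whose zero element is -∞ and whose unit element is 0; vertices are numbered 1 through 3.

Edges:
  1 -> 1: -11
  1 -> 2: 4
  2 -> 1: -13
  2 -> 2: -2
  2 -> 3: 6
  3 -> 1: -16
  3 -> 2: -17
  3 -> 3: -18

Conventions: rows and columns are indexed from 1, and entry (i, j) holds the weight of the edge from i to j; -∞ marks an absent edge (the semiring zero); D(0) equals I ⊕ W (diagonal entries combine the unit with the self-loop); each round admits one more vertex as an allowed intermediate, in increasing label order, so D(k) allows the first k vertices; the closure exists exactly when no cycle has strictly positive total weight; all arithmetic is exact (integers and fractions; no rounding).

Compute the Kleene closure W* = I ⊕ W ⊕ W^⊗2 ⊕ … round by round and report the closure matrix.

D(0):
  [0, 4, -∞]
  [-13, 0, 6]
  [-16, -17, 0]
D(1):
  [0, 4, -∞]
  [-13, 0, 6]
  [-16, -12, 0]
D(2):
  [0, 4, 10]
  [-13, 0, 6]
  [-16, -12, 0]
D(3):
  [0, 4, 10]
  [-10, 0, 6]
  [-16, -12, 0]
Answer: W* = [[0, 4, 10], [-10, 0, 6], [-16, -12, 0]]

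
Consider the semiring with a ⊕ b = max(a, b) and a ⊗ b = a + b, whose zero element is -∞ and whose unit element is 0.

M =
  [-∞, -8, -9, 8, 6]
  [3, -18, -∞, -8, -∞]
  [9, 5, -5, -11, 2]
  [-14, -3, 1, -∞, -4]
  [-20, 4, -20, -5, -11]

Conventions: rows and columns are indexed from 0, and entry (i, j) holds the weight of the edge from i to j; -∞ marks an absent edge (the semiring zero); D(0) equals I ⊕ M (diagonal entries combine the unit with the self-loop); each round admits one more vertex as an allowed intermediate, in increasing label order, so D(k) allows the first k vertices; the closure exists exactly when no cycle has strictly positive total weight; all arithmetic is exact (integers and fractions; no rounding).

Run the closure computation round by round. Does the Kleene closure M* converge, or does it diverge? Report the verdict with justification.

D(0):
  [0, -8, -9, 8, 6]
  [3, 0, -∞, -8, -∞]
  [9, 5, 0, -11, 2]
  [-14, -3, 1, 0, -4]
  [-20, 4, -20, -5, 0]
D(1):
  [0, -8, -9, 8, 6]
  [3, 0, -6, 11, 9]
  [9, 5, 0, 17, 15]
  [-14, -3, 1, 0, -4]
  [-20, 4, -20, -5, 0]
Detection: at round 2, diagonal entry (3, 3) turns strictly positive.
Key observation: the cycle 3->1->0->3 has total weight (-3) + 3 + 8, which is strictly positive.
Answer: DIVERGES — positive cycle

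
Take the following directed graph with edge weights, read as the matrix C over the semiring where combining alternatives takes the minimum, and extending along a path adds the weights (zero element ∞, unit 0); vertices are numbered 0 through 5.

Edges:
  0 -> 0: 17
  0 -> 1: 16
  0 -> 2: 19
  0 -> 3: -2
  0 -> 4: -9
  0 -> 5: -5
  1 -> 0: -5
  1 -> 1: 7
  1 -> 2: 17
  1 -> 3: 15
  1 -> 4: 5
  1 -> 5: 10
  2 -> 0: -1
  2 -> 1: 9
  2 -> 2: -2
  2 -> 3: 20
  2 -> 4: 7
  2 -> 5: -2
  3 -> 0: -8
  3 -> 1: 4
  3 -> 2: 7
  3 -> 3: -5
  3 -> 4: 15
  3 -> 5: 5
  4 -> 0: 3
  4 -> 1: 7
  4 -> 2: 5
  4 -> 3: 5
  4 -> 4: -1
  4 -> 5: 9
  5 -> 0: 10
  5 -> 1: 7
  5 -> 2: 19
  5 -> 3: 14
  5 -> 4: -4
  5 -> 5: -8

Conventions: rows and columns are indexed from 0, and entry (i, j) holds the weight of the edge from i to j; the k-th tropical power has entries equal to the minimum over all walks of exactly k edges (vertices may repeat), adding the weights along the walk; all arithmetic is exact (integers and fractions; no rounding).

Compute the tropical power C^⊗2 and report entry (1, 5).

C^⊗2:
  [-10, -2, -4, -7, -10, -13]
  [2, 11, 10, -7, -14, -10]
  [-3, 5, -4, -3, -10, -10]
  [-13, -1, 2, -10, -17, -13]
  [-3, 6, 3, 0, -6, -2]
  [-1, -1, 1, 1, -12, -16]
Key observation: the optimum is the walk 1->0->5, with weight (-5) + (-5) = -10.
Optimal value attained by: walk 1->0->5.
Answer: (C^⊗2)[1][5] = -10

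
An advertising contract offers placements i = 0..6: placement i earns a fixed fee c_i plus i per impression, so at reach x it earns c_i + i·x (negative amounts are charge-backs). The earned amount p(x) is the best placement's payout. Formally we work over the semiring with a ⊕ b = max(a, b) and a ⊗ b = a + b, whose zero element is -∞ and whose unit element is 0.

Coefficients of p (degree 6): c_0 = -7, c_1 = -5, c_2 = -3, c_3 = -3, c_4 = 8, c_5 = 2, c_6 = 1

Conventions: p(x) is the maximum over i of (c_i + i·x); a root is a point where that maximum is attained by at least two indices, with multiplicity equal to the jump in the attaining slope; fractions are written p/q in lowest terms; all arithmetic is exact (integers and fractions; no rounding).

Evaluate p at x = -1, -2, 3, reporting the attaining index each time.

p(-1) = max(-7+0·(-1)=-7, -5+1·(-1)=-6, -3+2·(-1)=-5, -3+3·(-1)=-6, 8+4·(-1)=4, 2+5·(-1)=-3, 1+6·(-1)=-5) = 4 (attained by i=4)
p(-2) = max(-7+0·(-2)=-7, -5+1·(-2)=-7, -3+2·(-2)=-7, -3+3·(-2)=-9, 8+4·(-2)=0, 2+5·(-2)=-8, 1+6·(-2)=-11) = 0 (attained by i=4)
p(3) = max(-7+0·3=-7, -5+1·3=-2, -3+2·3=3, -3+3·3=6, 8+4·3=20, 2+5·3=17, 1+6·3=19) = 20 (attained by i=4)
Answer: p(-1) = 4; p(-2) = 0; p(3) = 20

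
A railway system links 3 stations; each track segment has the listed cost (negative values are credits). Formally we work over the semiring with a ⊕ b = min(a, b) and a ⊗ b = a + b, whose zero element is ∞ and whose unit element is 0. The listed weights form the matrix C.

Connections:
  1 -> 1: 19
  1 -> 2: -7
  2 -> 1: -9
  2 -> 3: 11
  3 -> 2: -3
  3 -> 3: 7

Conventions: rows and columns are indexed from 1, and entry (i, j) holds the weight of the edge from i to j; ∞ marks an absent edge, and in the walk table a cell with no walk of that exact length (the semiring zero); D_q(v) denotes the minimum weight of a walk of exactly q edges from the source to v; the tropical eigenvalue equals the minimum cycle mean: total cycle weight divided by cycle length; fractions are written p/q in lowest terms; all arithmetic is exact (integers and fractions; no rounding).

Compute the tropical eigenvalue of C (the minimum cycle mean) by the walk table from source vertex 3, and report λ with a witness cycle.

q=0: [∞, ∞, 0]
q=1: [∞, -3, 7]
q=2: [-12, 4, 8]
q=3: [-5, -19, 15]
Optimal cycle mean attained by: cycle 1->2->1, total (-7) + (-9), length 2.
Answer: λ = -8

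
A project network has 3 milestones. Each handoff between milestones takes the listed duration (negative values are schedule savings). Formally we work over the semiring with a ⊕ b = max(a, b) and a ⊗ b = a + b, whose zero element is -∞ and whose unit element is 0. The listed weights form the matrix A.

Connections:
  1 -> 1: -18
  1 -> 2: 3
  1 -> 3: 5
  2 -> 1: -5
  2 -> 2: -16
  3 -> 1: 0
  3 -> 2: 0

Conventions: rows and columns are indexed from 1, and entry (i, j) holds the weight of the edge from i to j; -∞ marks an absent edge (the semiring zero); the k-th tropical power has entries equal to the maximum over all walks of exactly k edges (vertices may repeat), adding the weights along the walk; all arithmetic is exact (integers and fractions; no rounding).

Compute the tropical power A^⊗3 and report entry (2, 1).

A^⊗2:
  [5, 5, -13]
  [-21, -2, 0]
  [-5, 3, 5]
A^⊗3:
  [0, 8, 10]
  [0, 0, -16]
  [5, 5, 0]
Key observation: the optimum is the walk 2->1->3->1, with weight (-5) + 5 + 0 = 0.
Optimal value attained by: walk 2->1->3->1.
Answer: (A^⊗3)[2][1] = 0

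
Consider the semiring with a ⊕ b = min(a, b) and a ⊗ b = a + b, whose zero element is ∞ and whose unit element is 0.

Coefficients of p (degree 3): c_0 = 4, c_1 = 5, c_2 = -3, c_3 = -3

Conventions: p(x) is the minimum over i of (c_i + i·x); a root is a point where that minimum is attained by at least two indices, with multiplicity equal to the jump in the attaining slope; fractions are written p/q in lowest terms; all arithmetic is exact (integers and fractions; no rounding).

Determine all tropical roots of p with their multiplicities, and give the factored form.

hull edge (i=0, c=4) to (i=2, c=-3): slope -7/2, span 2
hull edge (i=2, c=-3) to (i=3, c=-3): slope 0, span 1
Factored form: p(x) = -3 ⊗ (x ⊕ 0) ⊗ (x ⊕ 7/2) ⊗ (x ⊕ 7/2)
Answer: roots = 0 (mult 1), 7/2 (mult 2)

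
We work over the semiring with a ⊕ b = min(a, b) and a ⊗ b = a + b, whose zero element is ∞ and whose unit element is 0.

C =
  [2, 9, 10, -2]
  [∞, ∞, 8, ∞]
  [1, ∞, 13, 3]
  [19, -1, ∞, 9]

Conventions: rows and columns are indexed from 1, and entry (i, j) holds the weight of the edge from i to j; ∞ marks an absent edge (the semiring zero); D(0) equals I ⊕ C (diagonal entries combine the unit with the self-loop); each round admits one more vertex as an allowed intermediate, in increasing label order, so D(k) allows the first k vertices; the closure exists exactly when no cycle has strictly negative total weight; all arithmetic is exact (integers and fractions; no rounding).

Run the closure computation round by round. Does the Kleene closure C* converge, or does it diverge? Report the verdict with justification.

D(0):
  [0, 9, 10, -2]
  [∞, 0, 8, ∞]
  [1, ∞, 0, 3]
  [19, -1, ∞, 0]
D(1):
  [0, 9, 10, -2]
  [∞, 0, 8, ∞]
  [1, 10, 0, -1]
  [19, -1, 29, 0]
D(2):
  [0, 9, 10, -2]
  [∞, 0, 8, ∞]
  [1, 10, 0, -1]
  [19, -1, 7, 0]
D(3):
  [0, 9, 10, -2]
  [9, 0, 8, 7]
  [1, 10, 0, -1]
  [8, -1, 7, 0]
D(4):
  [0, -3, 5, -2]
  [9, 0, 8, 7]
  [1, -2, 0, -1]
  [8, -1, 7, 0]
Key observation: every diagonal entry stays at the unit through all rounds, so no improving cycle exists.
Answer: CONVERGES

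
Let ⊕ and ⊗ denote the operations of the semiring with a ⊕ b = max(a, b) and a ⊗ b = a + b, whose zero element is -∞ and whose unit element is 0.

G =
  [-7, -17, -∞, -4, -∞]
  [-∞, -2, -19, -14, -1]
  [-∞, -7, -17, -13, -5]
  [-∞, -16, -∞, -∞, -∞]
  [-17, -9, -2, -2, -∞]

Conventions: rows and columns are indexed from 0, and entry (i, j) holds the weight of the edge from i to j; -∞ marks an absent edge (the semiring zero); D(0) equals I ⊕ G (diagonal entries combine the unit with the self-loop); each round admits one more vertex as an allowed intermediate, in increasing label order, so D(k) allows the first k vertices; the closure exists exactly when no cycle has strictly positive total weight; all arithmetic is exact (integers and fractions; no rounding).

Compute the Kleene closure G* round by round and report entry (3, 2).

D(0):
  [0, -17, -∞, -4, -∞]
  [-∞, 0, -19, -14, -1]
  [-∞, -7, 0, -13, -5]
  [-∞, -16, -∞, 0, -∞]
  [-17, -9, -2, -2, 0]
D(1):
  [0, -17, -∞, -4, -∞]
  [-∞, 0, -19, -14, -1]
  [-∞, -7, 0, -13, -5]
  [-∞, -16, -∞, 0, -∞]
  [-17, -9, -2, -2, 0]
D(2):
  [0, -17, -36, -4, -18]
  [-∞, 0, -19, -14, -1]
  [-∞, -7, 0, -13, -5]
  [-∞, -16, -35, 0, -17]
  [-17, -9, -2, -2, 0]
D(3):
  [0, -17, -36, -4, -18]
  [-∞, 0, -19, -14, -1]
  [-∞, -7, 0, -13, -5]
  [-∞, -16, -35, 0, -17]
  [-17, -9, -2, -2, 0]
D(4):
  [0, -17, -36, -4, -18]
  [-∞, 0, -19, -14, -1]
  [-∞, -7, 0, -13, -5]
  [-∞, -16, -35, 0, -17]
  [-17, -9, -2, -2, 0]
D(5):
  [0, -17, -20, -4, -18]
  [-18, 0, -3, -3, -1]
  [-22, -7, 0, -7, -5]
  [-34, -16, -19, 0, -17]
  [-17, -9, -2, -2, 0]
Answer: G*[3][2] = -19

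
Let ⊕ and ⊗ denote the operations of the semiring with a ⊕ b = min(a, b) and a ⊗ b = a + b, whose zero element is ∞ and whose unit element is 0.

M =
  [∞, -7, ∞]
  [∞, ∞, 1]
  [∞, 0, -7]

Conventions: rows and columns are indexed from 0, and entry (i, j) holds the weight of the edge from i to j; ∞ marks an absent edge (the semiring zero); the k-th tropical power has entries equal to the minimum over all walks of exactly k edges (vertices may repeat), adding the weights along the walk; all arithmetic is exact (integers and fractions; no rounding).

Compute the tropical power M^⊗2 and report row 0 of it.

M^⊗2:
  [∞, ∞, -6]
  [∞, 1, -6]
  [∞, -7, -14]
Answer: row 0 of M^⊗2 = [∞, ∞, -6]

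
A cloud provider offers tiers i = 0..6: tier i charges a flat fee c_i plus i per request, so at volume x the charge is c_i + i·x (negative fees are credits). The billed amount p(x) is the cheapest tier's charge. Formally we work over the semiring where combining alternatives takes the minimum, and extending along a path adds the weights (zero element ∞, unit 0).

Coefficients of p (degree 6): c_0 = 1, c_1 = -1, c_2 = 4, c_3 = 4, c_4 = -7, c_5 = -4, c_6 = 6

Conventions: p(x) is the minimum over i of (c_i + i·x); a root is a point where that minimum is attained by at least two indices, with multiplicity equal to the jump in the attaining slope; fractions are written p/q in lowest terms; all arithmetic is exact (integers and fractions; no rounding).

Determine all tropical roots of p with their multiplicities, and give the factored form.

hull edge (i=0, c=1) to (i=4, c=-7): slope -2, span 4
hull edge (i=4, c=-7) to (i=5, c=-4): slope 3, span 1
hull edge (i=5, c=-4) to (i=6, c=6): slope 10, span 1
Factored form: p(x) = 6 ⊗ (x ⊕ (-10)) ⊗ (x ⊕ (-3)) ⊗ (x ⊕ 2) ⊗ (x ⊕ 2) ⊗ (x ⊕ 2) ⊗ (x ⊕ 2)
Answer: roots = -10 (mult 1), -3 (mult 1), 2 (mult 4)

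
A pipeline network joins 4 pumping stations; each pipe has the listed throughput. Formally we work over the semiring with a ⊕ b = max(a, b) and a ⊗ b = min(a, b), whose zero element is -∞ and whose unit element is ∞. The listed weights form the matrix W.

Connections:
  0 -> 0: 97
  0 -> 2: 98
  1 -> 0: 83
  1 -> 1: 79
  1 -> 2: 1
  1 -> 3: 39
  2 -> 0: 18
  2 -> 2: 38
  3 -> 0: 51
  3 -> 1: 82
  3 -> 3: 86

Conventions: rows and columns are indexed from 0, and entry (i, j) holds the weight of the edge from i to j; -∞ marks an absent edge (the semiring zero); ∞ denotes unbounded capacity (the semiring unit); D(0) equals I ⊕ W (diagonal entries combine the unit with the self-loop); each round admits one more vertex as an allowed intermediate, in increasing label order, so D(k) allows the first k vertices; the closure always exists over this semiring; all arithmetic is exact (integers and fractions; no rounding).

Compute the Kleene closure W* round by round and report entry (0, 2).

D(0):
  [∞, -∞, 98, -∞]
  [83, ∞, 1, 39]
  [18, -∞, ∞, -∞]
  [51, 82, -∞, ∞]
D(1):
  [∞, -∞, 98, -∞]
  [83, ∞, 83, 39]
  [18, -∞, ∞, -∞]
  [51, 82, 51, ∞]
D(2):
  [∞, -∞, 98, -∞]
  [83, ∞, 83, 39]
  [18, -∞, ∞, -∞]
  [82, 82, 82, ∞]
D(3):
  [∞, -∞, 98, -∞]
  [83, ∞, 83, 39]
  [18, -∞, ∞, -∞]
  [82, 82, 82, ∞]
D(4):
  [∞, -∞, 98, -∞]
  [83, ∞, 83, 39]
  [18, -∞, ∞, -∞]
  [82, 82, 82, ∞]
Answer: W*[0][2] = 98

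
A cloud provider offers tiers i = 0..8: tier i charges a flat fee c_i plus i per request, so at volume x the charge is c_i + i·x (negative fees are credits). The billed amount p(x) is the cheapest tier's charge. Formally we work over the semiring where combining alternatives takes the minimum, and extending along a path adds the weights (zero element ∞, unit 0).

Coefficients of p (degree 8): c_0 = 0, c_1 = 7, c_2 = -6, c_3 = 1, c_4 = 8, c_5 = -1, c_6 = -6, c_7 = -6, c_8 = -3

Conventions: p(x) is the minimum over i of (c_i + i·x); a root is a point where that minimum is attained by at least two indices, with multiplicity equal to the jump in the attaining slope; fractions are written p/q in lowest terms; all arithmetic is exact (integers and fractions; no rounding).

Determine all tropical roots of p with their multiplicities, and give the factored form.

hull edge (i=0, c=0) to (i=2, c=-6): slope -3, span 2
hull edge (i=2, c=-6) to (i=7, c=-6): slope 0, span 5
hull edge (i=7, c=-6) to (i=8, c=-3): slope 3, span 1
Factored form: p(x) = -3 ⊗ (x ⊕ (-3)) ⊗ (x ⊕ 0) ⊗ (x ⊕ 0) ⊗ (x ⊕ 0) ⊗ (x ⊕ 0) ⊗ (x ⊕ 0) ⊗ (x ⊕ 3) ⊗ (x ⊕ 3)
Answer: roots = -3 (mult 1), 0 (mult 5), 3 (mult 2)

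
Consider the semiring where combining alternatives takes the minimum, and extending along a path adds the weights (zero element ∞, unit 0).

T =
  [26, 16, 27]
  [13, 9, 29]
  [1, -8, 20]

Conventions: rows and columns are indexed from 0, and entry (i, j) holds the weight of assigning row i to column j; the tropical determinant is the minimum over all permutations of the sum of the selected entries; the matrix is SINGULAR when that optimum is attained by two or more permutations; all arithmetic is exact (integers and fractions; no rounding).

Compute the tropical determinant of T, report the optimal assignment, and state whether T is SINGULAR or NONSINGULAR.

σ = (0, 1, 2): 26 + 9 + 20 = 55
σ = (0, 2, 1): 26 + 29 + (-8) = 47
σ = (1, 0, 2): 16 + 13 + 20 = 49
σ = (1, 2, 0): 16 + 29 + 1 = 46
σ = (2, 0, 1): 27 + 13 + (-8) = 32
σ = (2, 1, 0): 27 + 9 + 1 = 37
Optimal value attained by: σ = (2, 0, 1).
Answer: det⊕(T) = 32; verdict: NONSINGULAR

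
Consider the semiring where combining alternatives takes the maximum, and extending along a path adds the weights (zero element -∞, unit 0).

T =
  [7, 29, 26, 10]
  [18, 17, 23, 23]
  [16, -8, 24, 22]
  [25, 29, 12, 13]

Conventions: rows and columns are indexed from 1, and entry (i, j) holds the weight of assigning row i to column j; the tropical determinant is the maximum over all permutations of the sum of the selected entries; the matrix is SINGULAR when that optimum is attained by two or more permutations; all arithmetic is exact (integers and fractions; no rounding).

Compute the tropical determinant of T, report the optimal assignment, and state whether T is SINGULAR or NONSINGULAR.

σ = (1, 2, 3, 4): 7 + 17 + 24 + 13 = 61
σ = (1, 2, 4, 3): 7 + 17 + 22 + 12 = 58
σ = (1, 3, 2, 4): 7 + 23 + (-8) + 13 = 35
σ = (1, 3, 4, 2): 7 + 23 + 22 + 29 = 81
σ = (1, 4, 2, 3): 7 + 23 + (-8) + 12 = 34
σ = (1, 4, 3, 2): 7 + 23 + 24 + 29 = 83
σ = (2, 1, 3, 4): 29 + 18 + 24 + 13 = 84
σ = (2, 1, 4, 3): 29 + 18 + 22 + 12 = 81
σ = (2, 3, 1, 4): 29 + 23 + 16 + 13 = 81
σ = (2, 3, 4, 1): 29 + 23 + 22 + 25 = 99
σ = (2, 4, 1, 3): 29 + 23 + 16 + 12 = 80
σ = (2, 4, 3, 1): 29 + 23 + 24 + 25 = 101
σ = (3, 1, 2, 4): 26 + 18 + (-8) + 13 = 49
σ = (3, 1, 4, 2): 26 + 18 + 22 + 29 = 95
σ = (3, 2, 1, 4): 26 + 17 + 16 + 13 = 72
σ = (3, 2, 4, 1): 26 + 17 + 22 + 25 = 90
σ = (3, 4, 1, 2): 26 + 23 + 16 + 29 = 94
σ = (3, 4, 2, 1): 26 + 23 + (-8) + 25 = 66
σ = (4, 1, 2, 3): 10 + 18 + (-8) + 12 = 32
σ = (4, 1, 3, 2): 10 + 18 + 24 + 29 = 81
σ = (4, 2, 1, 3): 10 + 17 + 16 + 12 = 55
σ = (4, 2, 3, 1): 10 + 17 + 24 + 25 = 76
σ = (4, 3, 1, 2): 10 + 23 + 16 + 29 = 78
σ = (4, 3, 2, 1): 10 + 23 + (-8) + 25 = 50
Optimal value attained by: σ = (2, 4, 3, 1).
Answer: det⊕(T) = 101; verdict: NONSINGULAR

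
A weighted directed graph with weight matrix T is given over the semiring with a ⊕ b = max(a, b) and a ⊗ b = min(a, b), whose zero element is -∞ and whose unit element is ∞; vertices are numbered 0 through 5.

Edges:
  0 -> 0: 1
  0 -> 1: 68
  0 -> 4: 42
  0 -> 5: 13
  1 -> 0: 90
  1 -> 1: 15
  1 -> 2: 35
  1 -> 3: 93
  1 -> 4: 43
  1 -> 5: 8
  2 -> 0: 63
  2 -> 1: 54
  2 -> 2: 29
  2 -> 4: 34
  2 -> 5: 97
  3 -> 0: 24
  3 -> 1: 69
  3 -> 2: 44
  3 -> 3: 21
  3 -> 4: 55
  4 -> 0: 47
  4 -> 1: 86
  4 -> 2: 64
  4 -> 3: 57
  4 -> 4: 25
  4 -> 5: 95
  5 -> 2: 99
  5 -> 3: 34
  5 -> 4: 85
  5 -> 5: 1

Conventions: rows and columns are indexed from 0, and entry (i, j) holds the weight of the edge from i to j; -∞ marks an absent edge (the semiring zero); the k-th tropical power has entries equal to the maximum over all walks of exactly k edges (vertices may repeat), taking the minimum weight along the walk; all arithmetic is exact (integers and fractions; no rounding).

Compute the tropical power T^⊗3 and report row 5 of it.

T^⊗2:
  [68, 42, 42, 68, 43, 42]
  [43, 69, 44, 43, 55, 43]
  [54, 63, 97, 54, 85, 34]
  [69, 55, 55, 69, 43, 55]
  [86, 57, 95, 86, 85, 64]
  [63, 85, 64, 57, 34, 97]
T^⊗3:
  [43, 68, 44, 43, 55, 43]
  [69, 55, 55, 69, 43, 55]
  [63, 85, 64, 63, 54, 97]
  [55, 69, 55, 55, 55, 55]
  [63, 85, 64, 57, 64, 95]
  [85, 63, 97, 85, 85, 64]
Answer: row 5 of T^⊗3 = [85, 63, 97, 85, 85, 64]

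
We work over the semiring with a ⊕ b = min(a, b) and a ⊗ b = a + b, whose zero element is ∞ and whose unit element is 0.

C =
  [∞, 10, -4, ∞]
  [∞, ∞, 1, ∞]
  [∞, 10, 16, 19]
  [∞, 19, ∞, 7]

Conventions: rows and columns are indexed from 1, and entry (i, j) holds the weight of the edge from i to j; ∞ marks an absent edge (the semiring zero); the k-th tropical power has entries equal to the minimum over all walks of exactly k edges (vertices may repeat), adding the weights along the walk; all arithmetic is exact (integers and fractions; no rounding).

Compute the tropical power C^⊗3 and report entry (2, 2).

C^⊗2:
  [∞, 6, 11, 15]
  [∞, 11, 17, 20]
  [∞, 26, 11, 26]
  [∞, 26, 20, 14]
C^⊗3:
  [∞, 21, 7, 22]
  [∞, 27, 12, 27]
  [∞, 21, 27, 30]
  [∞, 30, 27, 21]
Key observation: the optimum is the walk 2->3->3->2, with weight 1 + 16 + 10 = 27.
Optimal value attained by: walk 2->3->3->2.
Answer: (C^⊗3)[2][2] = 27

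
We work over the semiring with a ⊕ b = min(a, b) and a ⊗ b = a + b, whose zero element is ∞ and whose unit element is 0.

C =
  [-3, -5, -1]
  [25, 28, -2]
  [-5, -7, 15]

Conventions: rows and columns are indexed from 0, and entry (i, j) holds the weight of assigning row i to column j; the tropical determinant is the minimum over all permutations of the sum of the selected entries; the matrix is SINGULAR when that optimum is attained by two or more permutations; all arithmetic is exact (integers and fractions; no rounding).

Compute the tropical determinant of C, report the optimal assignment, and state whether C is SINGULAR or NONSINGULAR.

σ = (0, 1, 2): (-3) + 28 + 15 = 40
σ = (0, 2, 1): (-3) + (-2) + (-7) = -12
σ = (1, 0, 2): (-5) + 25 + 15 = 35
σ = (1, 2, 0): (-5) + (-2) + (-5) = -12
σ = (2, 0, 1): (-1) + 25 + (-7) = 17
σ = (2, 1, 0): (-1) + 28 + (-5) = 22
Optimal value attained by: σ = (0, 2, 1).
Answer: det⊕(C) = -12; verdict: SINGULAR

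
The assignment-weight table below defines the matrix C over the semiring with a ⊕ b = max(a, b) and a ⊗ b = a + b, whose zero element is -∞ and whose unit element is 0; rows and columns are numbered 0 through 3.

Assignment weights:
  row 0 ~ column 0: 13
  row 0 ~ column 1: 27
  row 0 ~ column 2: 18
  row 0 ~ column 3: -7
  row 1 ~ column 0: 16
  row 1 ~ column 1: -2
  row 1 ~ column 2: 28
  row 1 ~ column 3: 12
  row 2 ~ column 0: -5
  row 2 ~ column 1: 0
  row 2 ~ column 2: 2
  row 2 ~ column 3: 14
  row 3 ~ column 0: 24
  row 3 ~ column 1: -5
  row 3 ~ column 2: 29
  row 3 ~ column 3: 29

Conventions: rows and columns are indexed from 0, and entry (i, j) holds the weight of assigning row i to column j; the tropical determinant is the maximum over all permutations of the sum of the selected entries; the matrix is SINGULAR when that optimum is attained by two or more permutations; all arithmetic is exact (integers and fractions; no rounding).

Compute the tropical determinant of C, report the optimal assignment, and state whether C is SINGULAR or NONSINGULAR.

σ = (0, 1, 2, 3): 13 + (-2) + 2 + 29 = 42
σ = (0, 1, 3, 2): 13 + (-2) + 14 + 29 = 54
σ = (0, 2, 1, 3): 13 + 28 + 0 + 29 = 70
σ = (0, 2, 3, 1): 13 + 28 + 14 + (-5) = 50
σ = (0, 3, 1, 2): 13 + 12 + 0 + 29 = 54
σ = (0, 3, 2, 1): 13 + 12 + 2 + (-5) = 22
σ = (1, 0, 2, 3): 27 + 16 + 2 + 29 = 74
σ = (1, 0, 3, 2): 27 + 16 + 14 + 29 = 86
σ = (1, 2, 0, 3): 27 + 28 + (-5) + 29 = 79
σ = (1, 2, 3, 0): 27 + 28 + 14 + 24 = 93
σ = (1, 3, 0, 2): 27 + 12 + (-5) + 29 = 63
σ = (1, 3, 2, 0): 27 + 12 + 2 + 24 = 65
σ = (2, 0, 1, 3): 18 + 16 + 0 + 29 = 63
σ = (2, 0, 3, 1): 18 + 16 + 14 + (-5) = 43
σ = (2, 1, 0, 3): 18 + (-2) + (-5) + 29 = 40
σ = (2, 1, 3, 0): 18 + (-2) + 14 + 24 = 54
σ = (2, 3, 0, 1): 18 + 12 + (-5) + (-5) = 20
σ = (2, 3, 1, 0): 18 + 12 + 0 + 24 = 54
σ = (3, 0, 1, 2): (-7) + 16 + 0 + 29 = 38
σ = (3, 0, 2, 1): (-7) + 16 + 2 + (-5) = 6
σ = (3, 1, 0, 2): (-7) + (-2) + (-5) + 29 = 15
σ = (3, 1, 2, 0): (-7) + (-2) + 2 + 24 = 17
σ = (3, 2, 0, 1): (-7) + 28 + (-5) + (-5) = 11
σ = (3, 2, 1, 0): (-7) + 28 + 0 + 24 = 45
Optimal value attained by: σ = (1, 2, 3, 0).
Answer: det⊕(C) = 93; verdict: NONSINGULAR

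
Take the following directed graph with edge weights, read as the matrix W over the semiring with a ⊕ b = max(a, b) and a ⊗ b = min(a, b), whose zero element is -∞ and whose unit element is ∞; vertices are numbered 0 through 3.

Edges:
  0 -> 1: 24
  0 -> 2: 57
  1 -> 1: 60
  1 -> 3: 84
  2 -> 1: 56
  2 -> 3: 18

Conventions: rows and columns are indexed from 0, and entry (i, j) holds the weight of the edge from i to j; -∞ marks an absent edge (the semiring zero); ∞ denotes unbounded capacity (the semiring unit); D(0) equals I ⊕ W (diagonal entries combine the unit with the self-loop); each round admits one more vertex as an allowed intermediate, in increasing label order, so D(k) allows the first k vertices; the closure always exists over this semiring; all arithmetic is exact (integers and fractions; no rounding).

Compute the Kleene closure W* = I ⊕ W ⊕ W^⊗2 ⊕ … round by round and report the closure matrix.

D(0):
  [∞, 24, 57, -∞]
  [-∞, ∞, -∞, 84]
  [-∞, 56, ∞, 18]
  [-∞, -∞, -∞, ∞]
D(1):
  [∞, 24, 57, -∞]
  [-∞, ∞, -∞, 84]
  [-∞, 56, ∞, 18]
  [-∞, -∞, -∞, ∞]
D(2):
  [∞, 24, 57, 24]
  [-∞, ∞, -∞, 84]
  [-∞, 56, ∞, 56]
  [-∞, -∞, -∞, ∞]
D(3):
  [∞, 56, 57, 56]
  [-∞, ∞, -∞, 84]
  [-∞, 56, ∞, 56]
  [-∞, -∞, -∞, ∞]
D(4):
  [∞, 56, 57, 56]
  [-∞, ∞, -∞, 84]
  [-∞, 56, ∞, 56]
  [-∞, -∞, -∞, ∞]
Answer: W* = [[∞, 56, 57, 56], [-∞, ∞, -∞, 84], [-∞, 56, ∞, 56], [-∞, -∞, -∞, ∞]]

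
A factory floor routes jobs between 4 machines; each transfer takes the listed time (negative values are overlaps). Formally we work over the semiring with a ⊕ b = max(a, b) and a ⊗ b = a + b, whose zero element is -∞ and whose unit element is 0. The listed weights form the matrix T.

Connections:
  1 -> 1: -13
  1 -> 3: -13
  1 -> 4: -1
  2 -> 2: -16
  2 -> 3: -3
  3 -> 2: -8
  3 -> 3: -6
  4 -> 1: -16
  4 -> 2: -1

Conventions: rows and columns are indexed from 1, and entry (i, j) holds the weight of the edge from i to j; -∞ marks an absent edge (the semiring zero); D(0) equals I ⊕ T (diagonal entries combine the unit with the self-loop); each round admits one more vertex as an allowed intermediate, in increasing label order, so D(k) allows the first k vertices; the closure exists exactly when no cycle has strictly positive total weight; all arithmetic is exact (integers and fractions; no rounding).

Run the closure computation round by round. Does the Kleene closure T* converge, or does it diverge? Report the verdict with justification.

D(0):
  [0, -∞, -13, -1]
  [-∞, 0, -3, -∞]
  [-∞, -8, 0, -∞]
  [-16, -1, -∞, 0]
D(1):
  [0, -∞, -13, -1]
  [-∞, 0, -3, -∞]
  [-∞, -8, 0, -∞]
  [-16, -1, -29, 0]
D(2):
  [0, -∞, -13, -1]
  [-∞, 0, -3, -∞]
  [-∞, -8, 0, -∞]
  [-16, -1, -4, 0]
D(3):
  [0, -21, -13, -1]
  [-∞, 0, -3, -∞]
  [-∞, -8, 0, -∞]
  [-16, -1, -4, 0]
D(4):
  [0, -2, -5, -1]
  [-∞, 0, -3, -∞]
  [-∞, -8, 0, -∞]
  [-16, -1, -4, 0]
Key observation: every diagonal entry stays at the unit through all rounds, so no improving cycle exists.
Answer: CONVERGES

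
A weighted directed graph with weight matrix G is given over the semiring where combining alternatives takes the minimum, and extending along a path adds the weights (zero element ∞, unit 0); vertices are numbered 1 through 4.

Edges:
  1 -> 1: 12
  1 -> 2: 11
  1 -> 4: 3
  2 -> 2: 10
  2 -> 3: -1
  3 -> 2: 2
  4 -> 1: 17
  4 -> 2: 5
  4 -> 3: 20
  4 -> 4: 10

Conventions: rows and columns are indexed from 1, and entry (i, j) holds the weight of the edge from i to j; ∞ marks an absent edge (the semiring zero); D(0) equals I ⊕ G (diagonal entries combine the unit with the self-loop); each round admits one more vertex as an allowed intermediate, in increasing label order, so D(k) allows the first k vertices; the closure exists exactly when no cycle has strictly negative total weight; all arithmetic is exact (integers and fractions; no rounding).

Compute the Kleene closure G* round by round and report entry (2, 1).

D(0):
  [0, 11, ∞, 3]
  [∞, 0, -1, ∞]
  [∞, 2, 0, ∞]
  [17, 5, 20, 0]
D(1):
  [0, 11, ∞, 3]
  [∞, 0, -1, ∞]
  [∞, 2, 0, ∞]
  [17, 5, 20, 0]
D(2):
  [0, 11, 10, 3]
  [∞, 0, -1, ∞]
  [∞, 2, 0, ∞]
  [17, 5, 4, 0]
D(3):
  [0, 11, 10, 3]
  [∞, 0, -1, ∞]
  [∞, 2, 0, ∞]
  [17, 5, 4, 0]
D(4):
  [0, 8, 7, 3]
  [∞, 0, -1, ∞]
  [∞, 2, 0, ∞]
  [17, 5, 4, 0]
Answer: G*[2][1] = ∞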